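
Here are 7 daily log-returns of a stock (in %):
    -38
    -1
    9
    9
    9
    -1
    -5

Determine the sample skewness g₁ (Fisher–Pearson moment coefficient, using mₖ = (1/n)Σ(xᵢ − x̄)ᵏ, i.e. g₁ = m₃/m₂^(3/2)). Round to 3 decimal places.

-1.547

x̄ = (-38 - 1 + 9 + 9 + 9 - 1 - 5) / 7 = -2.5714
deviations (xᵢ − x̄): -35.4286, 1.5714, 11.5714, 11.5714, 11.5714, 1.5714, -2.4286
Σ(xᵢ − x̄)² = 1667.7143 ⇒ m₂ = 1667.7143/7 = 238.24490
Σ(xᵢ − x̄)³ = -39827.7551 ⇒ m₃ = -39827.7551/7 = -5689.67930
m₂^(3/2) = 238.24490^(1.5) = 3677.35378
g₁ = m₃ / m₂^(3/2) = -5689.67930 / 3677.35378 ≈ -1.547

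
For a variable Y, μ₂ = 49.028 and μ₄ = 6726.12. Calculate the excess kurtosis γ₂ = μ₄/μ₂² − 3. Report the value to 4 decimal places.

μ₂² = 49.028² = 2403.74478
μ₄/μ₂² = 6726.12 / 2403.74478 = 2.79818
γ₂ = 2.79818 − 3 ≈ -0.2018

-0.2018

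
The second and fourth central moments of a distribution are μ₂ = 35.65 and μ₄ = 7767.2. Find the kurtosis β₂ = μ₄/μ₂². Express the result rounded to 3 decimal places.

μ₂² = 35.65² = 1270.92250
μ₄/μ₂² = 7767.2 / 1270.92250 = 6.11147
β₂ ≈ 6.111

6.111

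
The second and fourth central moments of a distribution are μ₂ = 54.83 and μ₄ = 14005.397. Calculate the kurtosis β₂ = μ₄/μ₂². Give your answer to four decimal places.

4.6586

μ₂² = 54.83² = 3006.32890
μ₄/μ₂² = 14005.397 / 3006.32890 = 4.65864
β₂ ≈ 4.6586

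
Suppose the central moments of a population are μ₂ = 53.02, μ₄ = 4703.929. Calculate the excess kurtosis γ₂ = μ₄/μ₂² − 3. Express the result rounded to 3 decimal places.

μ₂² = 53.02² = 2811.12040
μ₄/μ₂² = 4703.929 / 2811.12040 = 1.67333
γ₂ = 1.67333 − 3 ≈ -1.327

-1.327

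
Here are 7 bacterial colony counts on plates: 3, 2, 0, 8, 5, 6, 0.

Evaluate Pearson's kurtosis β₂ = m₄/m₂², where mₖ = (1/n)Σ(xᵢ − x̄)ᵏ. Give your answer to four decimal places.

1.7299

x̄ = 3.4286
Σ(xᵢ − x̄)² = 55.7143 ⇒ m₂ = 7.95918
Σ(xᵢ − x̄)⁴ = 767.1079 ⇒ m₄ = 109.58684
m₂² = 63.34860
β₂ = m₄/m₂² = 109.58684 / 63.34860 ≈ 1.7299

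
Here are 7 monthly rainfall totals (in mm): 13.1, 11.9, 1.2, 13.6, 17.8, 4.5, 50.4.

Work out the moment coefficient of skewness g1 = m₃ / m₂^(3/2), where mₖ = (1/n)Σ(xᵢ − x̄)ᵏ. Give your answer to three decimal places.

1.512

x̄ = (13.1 + 11.9 + 1.2 + 13.6 + 17.8 + 4.5 + 50.4) / 7 = 16.0714
deviations (xᵢ − x̄): -2.9714, -4.1714, -14.8714, -2.4714, 1.7286, -11.5714, 34.3286
Σ(xᵢ − x̄)² = 1568.8343 ⇒ m₂ = 1568.8343/7 = 224.11918
Σ(xᵢ − x̄)³ = 35507.4337 ⇒ m₃ = 35507.4337/7 = 5072.49052
m₂^(3/2) = 224.11918^(1.5) = 3355.20104
g1 = m₃ / m₂^(3/2) = 5072.49052 / 3355.20104 ≈ 1.512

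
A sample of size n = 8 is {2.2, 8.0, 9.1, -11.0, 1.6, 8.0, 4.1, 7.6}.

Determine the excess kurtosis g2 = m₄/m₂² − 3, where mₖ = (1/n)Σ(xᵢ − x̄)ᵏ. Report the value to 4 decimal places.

1.1899

x̄ = 3.7000
Σ(xᵢ − x̄)² = 304.2600 ⇒ m₂ = 38.03250
Σ(xᵢ − x̄)⁴ = 48484.8342 ⇒ m₄ = 6060.60427
m₂² = 1446.47106
g2 = m₄/m₂² − 3 = 4.18992 − 3 ≈ 1.1899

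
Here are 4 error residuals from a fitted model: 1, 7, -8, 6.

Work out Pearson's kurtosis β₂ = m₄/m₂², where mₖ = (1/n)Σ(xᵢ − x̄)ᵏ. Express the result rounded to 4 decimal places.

1.9054

x̄ = 1.5000
Σ(xᵢ − x̄)² = 141.0000 ⇒ m₂ = 35.25000
Σ(xᵢ − x̄)⁴ = 9470.2500 ⇒ m₄ = 2367.56250
m₂² = 1242.56250
β₂ = m₄/m₂² = 2367.56250 / 1242.56250 ≈ 1.9054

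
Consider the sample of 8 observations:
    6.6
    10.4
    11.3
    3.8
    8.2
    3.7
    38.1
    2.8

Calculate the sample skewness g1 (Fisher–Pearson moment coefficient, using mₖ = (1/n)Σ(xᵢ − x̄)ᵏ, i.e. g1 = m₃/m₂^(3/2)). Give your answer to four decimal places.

x̄ = (6.6 + 10.4 + 11.3 + 3.8 + 8.2 + 3.7 + 38.1 + 2.8) / 8 = 10.6125
deviations (xᵢ − x̄): -4.0125, -0.2125, 0.6875, -6.8125, -2.4125, -6.9125, 27.4875, -7.8125
Σ(xᵢ − x̄)² = 933.2288 ⇒ m₂ = 933.2288/8 = 116.65359
Σ(xᵢ − x̄)³ = 19566.8969 ⇒ m₃ = 19566.8969/8 = 2445.86211
m₂^(3/2) = 116.65359^(1.5) = 1259.93223
g1 = m₃ / m₂^(3/2) = 2445.86211 / 1259.93223 ≈ 1.9413

1.9413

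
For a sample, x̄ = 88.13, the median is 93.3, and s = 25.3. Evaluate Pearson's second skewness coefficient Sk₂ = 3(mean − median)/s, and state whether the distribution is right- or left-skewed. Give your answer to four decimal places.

-0.6130, left-skewed

Sk₂ = 3(88.13 − 93.3) / 25.3 = 3 × -5.1700 / 25.3
    = -15.5100 / 25.3 ≈ -0.6130
Sk₂ < 0 ⇒ mean < median ⇒ left-skewed (negative skew).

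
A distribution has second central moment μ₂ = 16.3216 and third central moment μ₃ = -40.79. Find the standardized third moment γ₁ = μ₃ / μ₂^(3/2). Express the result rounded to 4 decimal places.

σ = √μ₂ = √16.3216 = 4.04000
σ³ = μ₂^(3/2) = 65.93926
γ₁ = μ₃/σ³ = -40.79 / 65.93926 ≈ -0.6186

-0.6186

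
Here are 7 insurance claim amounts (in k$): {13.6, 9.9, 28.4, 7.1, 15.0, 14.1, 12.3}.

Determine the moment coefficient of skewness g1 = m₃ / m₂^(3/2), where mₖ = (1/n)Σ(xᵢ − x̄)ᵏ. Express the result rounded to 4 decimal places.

x̄ = (13.6 + 9.9 + 28.4 + 7.1 + 15.0 + 14.1 + 12.3) / 7 = 14.3429
deviations (xᵢ − x̄): -0.7429, -4.4429, 14.0571, -7.2429, 0.6571, -0.2429, -2.0429
Σ(xᵢ − x̄)² = 275.0171 ⇒ m₂ = 275.0171/7 = 39.28816
Σ(xᵢ − x̄)³ = 2301.4211 ⇒ m₃ = 2301.4211/7 = 328.77444
m₂^(3/2) = 39.28816^(1.5) = 246.25927
g1 = m₃ / m₂^(3/2) = 328.77444 / 246.25927 ≈ 1.3351

1.3351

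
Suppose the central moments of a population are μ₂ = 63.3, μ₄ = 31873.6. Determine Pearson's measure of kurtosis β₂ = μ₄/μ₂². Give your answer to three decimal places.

μ₂² = 63.3² = 4006.89000
μ₄/μ₂² = 31873.6 / 4006.89000 = 7.95470
β₂ ≈ 7.955

7.955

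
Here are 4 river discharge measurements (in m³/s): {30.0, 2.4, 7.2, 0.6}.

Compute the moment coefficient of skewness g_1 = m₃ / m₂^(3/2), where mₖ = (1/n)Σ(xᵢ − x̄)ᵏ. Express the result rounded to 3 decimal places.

x̄ = (30.0 + 2.4 + 7.2 + 0.6) / 4 = 10.0500
deviations (xᵢ − x̄): 19.9500, -7.6500, -2.8500, -9.4500
Σ(xᵢ − x̄)² = 553.9500 ⇒ m₂ = 553.9500/4 = 138.48750
Σ(xᵢ − x̄)³ = 6625.3950 ⇒ m₃ = 6625.3950/4 = 1656.34875
m₂^(3/2) = 138.48750^(1.5) = 1629.73076
g_1 = m₃ / m₂^(3/2) = 1656.34875 / 1629.73076 ≈ 1.016

1.016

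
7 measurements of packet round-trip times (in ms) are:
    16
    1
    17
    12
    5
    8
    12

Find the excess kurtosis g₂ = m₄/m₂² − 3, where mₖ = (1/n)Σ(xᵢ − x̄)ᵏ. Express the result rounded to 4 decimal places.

-1.1085

x̄ = 10.1429
Σ(xᵢ − x̄)² = 202.8571 ⇒ m₂ = 28.97959
Σ(xᵢ − x̄)⁴ = 11119.8484 ⇒ m₄ = 1588.54977
m₂² = 839.81674
g₂ = m₄/m₂² − 3 = 1.89154 − 3 ≈ -1.1085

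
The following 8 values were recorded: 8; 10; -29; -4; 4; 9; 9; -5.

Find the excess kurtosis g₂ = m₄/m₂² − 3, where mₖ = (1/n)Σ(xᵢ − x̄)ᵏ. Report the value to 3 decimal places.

1.049

x̄ = 0.2500
Σ(xᵢ − x̄)² = 1223.5000 ⇒ m₂ = 152.93750
Σ(xᵢ − x̄)⁴ = 757638.9063 ⇒ m₄ = 94704.86328
m₂² = 23389.87891
g₂ = m₄/m₂² − 3 = 4.04897 − 3 ≈ 1.049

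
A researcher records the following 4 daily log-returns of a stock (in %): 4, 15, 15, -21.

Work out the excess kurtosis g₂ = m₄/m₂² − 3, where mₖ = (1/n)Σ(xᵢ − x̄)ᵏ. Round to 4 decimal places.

x̄ = 3.2500
Σ(xᵢ − x̄)² = 864.7500 ⇒ m₂ = 216.18750
Σ(xᵢ − x̄)⁴ = 383940.3281 ⇒ m₄ = 95985.08203
m₂² = 46737.03516
g₂ = m₄/m₂² − 3 = 2.05373 − 3 ≈ -0.9463

-0.9463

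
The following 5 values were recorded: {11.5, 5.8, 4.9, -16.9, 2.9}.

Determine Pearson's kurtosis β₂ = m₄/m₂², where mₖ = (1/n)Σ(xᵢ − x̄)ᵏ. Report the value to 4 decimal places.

2.8918

x̄ = 1.6400
Σ(xᵢ − x̄)² = 470.4720 ⇒ m₂ = 94.09440
Σ(xᵢ − x̄)⁴ = 128018.0136 ⇒ m₄ = 25603.60272
m₂² = 8853.75611
β₂ = m₄/m₂² = 25603.60272 / 8853.75611 ≈ 2.8918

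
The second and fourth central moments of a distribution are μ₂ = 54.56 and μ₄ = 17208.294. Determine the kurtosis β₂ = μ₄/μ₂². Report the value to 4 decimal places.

5.7808

μ₂² = 54.56² = 2976.79360
μ₄/μ₂² = 17208.294 / 2976.79360 = 5.78082
β₂ ≈ 5.7808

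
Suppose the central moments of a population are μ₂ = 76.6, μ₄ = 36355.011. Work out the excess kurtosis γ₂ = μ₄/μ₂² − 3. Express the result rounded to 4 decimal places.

μ₂² = 76.6² = 5867.56000
μ₄/μ₂² = 36355.011 / 5867.56000 = 6.19593
γ₂ = 6.19593 − 3 ≈ 3.1959

3.1959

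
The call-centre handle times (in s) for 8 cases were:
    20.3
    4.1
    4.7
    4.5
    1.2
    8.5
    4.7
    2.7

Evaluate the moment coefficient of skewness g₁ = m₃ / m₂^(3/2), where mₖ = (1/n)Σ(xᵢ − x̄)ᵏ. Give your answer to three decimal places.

1.773

x̄ = (20.3 + 4.1 + 4.7 + 4.5 + 1.2 + 8.5 + 4.7 + 2.7) / 8 = 6.3375
deviations (xᵢ − x̄): 13.9625, -2.2375, -1.6375, -1.8375, -5.1375, 2.1625, -1.6375, -3.6375
Σ(xᵢ − x̄)² = 252.9988 ⇒ m₂ = 252.9988/8 = 31.62484
Σ(xᵢ − x̄)³ = 2522.2062 ⇒ m₃ = 2522.2062/8 = 315.27578
m₂^(3/2) = 31.62484^(1.5) = 177.84538
g₁ = m₃ / m₂^(3/2) = 315.27578 / 177.84538 ≈ 1.773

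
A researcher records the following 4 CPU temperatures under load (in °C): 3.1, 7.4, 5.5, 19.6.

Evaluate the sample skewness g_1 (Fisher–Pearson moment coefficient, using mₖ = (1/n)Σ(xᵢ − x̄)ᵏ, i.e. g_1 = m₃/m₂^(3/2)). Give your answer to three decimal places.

x̄ = (3.1 + 7.4 + 5.5 + 19.6) / 4 = 8.9000
deviations (xᵢ − x̄): -5.8000, -1.5000, -3.4000, 10.7000
Σ(xᵢ − x̄)² = 161.9400 ⇒ m₂ = 161.9400/4 = 40.48500
Σ(xᵢ − x̄)³ = 987.2520 ⇒ m₃ = 987.2520/4 = 246.81300
m₂^(3/2) = 40.48500^(1.5) = 257.59725
g_1 = m₃ / m₂^(3/2) = 246.81300 / 257.59725 ≈ 0.958

0.958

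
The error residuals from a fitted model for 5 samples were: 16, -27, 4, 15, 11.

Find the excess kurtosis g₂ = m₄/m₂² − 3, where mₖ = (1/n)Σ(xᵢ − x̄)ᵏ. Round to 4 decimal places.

-0.1064

x̄ = 3.8000
Σ(xᵢ − x̄)² = 1274.8000 ⇒ m₂ = 254.96000
Σ(xᵢ − x̄)⁴ = 940493.7760 ⇒ m₄ = 188098.75520
m₂² = 65004.60160
g₂ = m₄/m₂² − 3 = 2.89362 − 3 ≈ -0.1064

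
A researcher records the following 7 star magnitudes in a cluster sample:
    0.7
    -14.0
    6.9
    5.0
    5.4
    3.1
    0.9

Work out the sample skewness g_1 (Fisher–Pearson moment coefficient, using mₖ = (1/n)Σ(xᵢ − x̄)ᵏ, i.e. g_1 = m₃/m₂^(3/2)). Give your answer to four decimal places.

x̄ = (0.7 - 14.0 + 6.9 + 5.0 + 5.4 + 3.1 + 0.9) / 7 = 1.1429
deviations (xᵢ − x̄): -0.4429, -15.1429, 5.7571, 3.8571, 4.2571, 1.9571, -0.2429
Σ(xᵢ − x̄)² = 299.5371 ⇒ m₂ = 299.5371/7 = 42.79102
Σ(xᵢ − x̄)³ = -3139.5975 ⇒ m₃ = -3139.5975/7 = -448.51392
m₂^(3/2) = 42.79102^(1.5) = 279.91680
g_1 = m₃ / m₂^(3/2) = -448.51392 / 279.91680 ≈ -1.6023

-1.6023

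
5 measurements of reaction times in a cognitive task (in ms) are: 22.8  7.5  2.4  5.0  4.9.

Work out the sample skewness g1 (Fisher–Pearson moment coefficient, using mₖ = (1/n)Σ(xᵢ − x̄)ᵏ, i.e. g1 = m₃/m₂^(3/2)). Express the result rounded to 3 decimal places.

x̄ = (22.8 + 7.5 + 2.4 + 5.0 + 4.9) / 5 = 8.5200
deviations (xᵢ − x̄): 14.2800, -1.0200, -6.1200, -3.5200, -3.6200
Σ(xᵢ − x̄)² = 267.9080 ⇒ m₂ = 267.9080/5 = 53.58160
Σ(xᵢ − x̄)³ = 2590.6205 ⇒ m₃ = 2590.6205/5 = 518.12410
m₂^(3/2) = 53.58160^(1.5) = 392.21438
g1 = m₃ / m₂^(3/2) = 518.12410 / 392.21438 ≈ 1.321

1.321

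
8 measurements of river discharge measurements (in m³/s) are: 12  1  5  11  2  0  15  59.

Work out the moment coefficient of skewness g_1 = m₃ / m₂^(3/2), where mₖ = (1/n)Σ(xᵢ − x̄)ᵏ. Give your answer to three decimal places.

1.907

x̄ = (12 + 1 + 5 + 11 + 2 + 0 + 15 + 59) / 8 = 13.1250
deviations (xᵢ − x̄): -1.1250, -12.1250, -8.1250, -2.1250, -11.1250, -13.1250, 1.8750, 45.8750
Σ(xᵢ − x̄)² = 2622.8750 ⇒ m₂ = 2622.8750/8 = 327.85938
Σ(xᵢ − x̄)³ = 90583.4063 ⇒ m₃ = 90583.4063/8 = 11322.92578
m₂^(3/2) = 327.85938^(1.5) = 5936.51282
g_1 = m₃ / m₂^(3/2) = 11322.92578 / 5936.51282 ≈ 1.907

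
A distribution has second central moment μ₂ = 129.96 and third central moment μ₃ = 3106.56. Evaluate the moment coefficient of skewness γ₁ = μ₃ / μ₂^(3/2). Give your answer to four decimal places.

2.0968

σ = √μ₂ = √129.96 = 11.40000
σ³ = μ₂^(3/2) = 1481.54400
γ₁ = μ₃/σ³ = 3106.56 / 1481.54400 ≈ 2.0968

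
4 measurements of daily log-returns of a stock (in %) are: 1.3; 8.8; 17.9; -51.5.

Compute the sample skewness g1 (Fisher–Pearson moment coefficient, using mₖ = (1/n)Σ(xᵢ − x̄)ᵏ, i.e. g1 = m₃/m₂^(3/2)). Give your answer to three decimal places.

-0.992

x̄ = (1.3 + 8.8 + 17.9 - 51.5) / 4 = -5.8750
deviations (xᵢ − x̄): 7.1750, 14.6750, 23.7750, -45.6250
Σ(xᵢ − x̄)² = 2913.7275 ⇒ m₂ = 2913.7275/4 = 728.43188
Σ(xᵢ − x̄)³ = -78006.3026 ⇒ m₃ = -78006.3026/4 = -19501.57566
m₂^(3/2) = 728.43188^(1.5) = 19659.99542
g1 = m₃ / m₂^(3/2) = -19501.57566 / 19659.99542 ≈ -0.992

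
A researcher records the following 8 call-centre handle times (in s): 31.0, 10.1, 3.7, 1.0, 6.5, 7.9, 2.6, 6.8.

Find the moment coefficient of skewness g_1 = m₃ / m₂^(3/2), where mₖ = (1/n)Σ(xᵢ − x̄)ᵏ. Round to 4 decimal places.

1.8369

x̄ = (31.0 + 10.1 + 3.7 + 1.0 + 6.5 + 7.9 + 2.6 + 6.8) / 8 = 8.7000
deviations (xᵢ − x̄): 22.3000, 1.4000, -5.0000, -7.7000, -2.2000, -0.8000, -6.1000, -1.9000
Σ(xᵢ − x̄)² = 629.8400 ⇒ m₂ = 629.8400/8 = 78.73000
Σ(xᵢ − x̄)³ = 10265.7780 ⇒ m₃ = 10265.7780/8 = 1283.22225
m₂^(3/2) = 78.73000^(1.5) = 698.57072
g_1 = m₃ / m₂^(3/2) = 1283.22225 / 698.57072 ≈ 1.8369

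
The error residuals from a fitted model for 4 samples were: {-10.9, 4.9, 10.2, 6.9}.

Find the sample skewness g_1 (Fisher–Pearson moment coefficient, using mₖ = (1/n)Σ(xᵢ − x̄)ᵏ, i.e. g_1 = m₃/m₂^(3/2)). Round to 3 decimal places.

x̄ = (-10.9 + 4.9 + 10.2 + 6.9) / 4 = 2.7750
deviations (xᵢ − x̄): -13.6750, 2.1250, 7.4250, 4.1250
Σ(xᵢ − x̄)² = 263.6675 ⇒ m₂ = 263.6675/4 = 65.91688
Σ(xᵢ − x̄)³ = -2068.1719 ⇒ m₃ = -2068.1719/4 = -517.04297
m₂^(3/2) = 65.91688^(1.5) = 535.17389
g_1 = m₃ / m₂^(3/2) = -517.04297 / 535.17389 ≈ -0.966

-0.966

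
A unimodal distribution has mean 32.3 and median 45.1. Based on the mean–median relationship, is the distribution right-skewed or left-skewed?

mean − median = 32.3 − 45.1 = -12.8
mean < median ⇒ the longer tail is on the left ⇒ left-skewed (negatively skewed).

left-skewed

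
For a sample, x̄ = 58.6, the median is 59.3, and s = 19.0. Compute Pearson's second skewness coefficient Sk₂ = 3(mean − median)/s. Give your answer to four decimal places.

-0.1105

Sk₂ = 3(58.6 − 59.3) / 19.0 = 3 × -0.7000 / 19.0
    = -2.1000 / 19.0 ≈ -0.1105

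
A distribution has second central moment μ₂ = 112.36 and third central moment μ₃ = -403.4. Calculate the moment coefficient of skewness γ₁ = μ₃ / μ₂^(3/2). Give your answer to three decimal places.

σ = √μ₂ = √112.36 = 10.60000
σ³ = μ₂^(3/2) = 1191.01600
γ₁ = μ₃/σ³ = -403.4 / 1191.01600 ≈ -0.339

-0.339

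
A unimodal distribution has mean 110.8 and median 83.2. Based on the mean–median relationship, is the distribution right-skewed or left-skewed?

right-skewed

mean − median = 110.8 − 83.2 = 27.6
mean > median ⇒ the longer tail is on the right ⇒ right-skewed (positively skewed).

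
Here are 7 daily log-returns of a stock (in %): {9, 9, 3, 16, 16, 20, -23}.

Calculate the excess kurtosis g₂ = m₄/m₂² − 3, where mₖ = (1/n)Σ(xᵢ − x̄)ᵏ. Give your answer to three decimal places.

x̄ = 7.1429
Σ(xᵢ − x̄)² = 1254.8571 ⇒ m₂ = 179.26531
Σ(xᵢ − x̄)⁴ = 865492.0933 ⇒ m₄ = 123641.72761
m₂² = 32136.04998
g₂ = m₄/m₂² − 3 = 3.84745 − 3 ≈ 0.847

0.847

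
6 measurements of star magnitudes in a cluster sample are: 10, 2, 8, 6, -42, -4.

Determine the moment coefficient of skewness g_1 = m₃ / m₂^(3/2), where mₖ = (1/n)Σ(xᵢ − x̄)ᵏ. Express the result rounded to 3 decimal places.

-1.547

x̄ = (10 + 2 + 8 + 6 - 42 - 4) / 6 = -3.3333
deviations (xᵢ − x̄): 13.3333, 5.3333, 11.3333, 9.3333, -38.6667, -0.6667
Σ(xᵢ − x̄)² = 1917.3333 ⇒ m₂ = 1917.3333/6 = 319.55556
Σ(xᵢ − x̄)³ = -53020.4444 ⇒ m₃ = -53020.4444/6 = -8836.74074
m₂^(3/2) = 319.55556^(1.5) = 5712.41247
g_1 = m₃ / m₂^(3/2) = -8836.74074 / 5712.41247 ≈ -1.547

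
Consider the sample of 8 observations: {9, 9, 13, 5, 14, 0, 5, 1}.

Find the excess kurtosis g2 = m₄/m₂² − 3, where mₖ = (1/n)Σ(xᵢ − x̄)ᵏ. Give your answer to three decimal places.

x̄ = 7.0000
Σ(xᵢ − x̄)² = 186.0000 ⇒ m₂ = 23.25000
Σ(xᵢ − x̄)⁴ = 7458.0000 ⇒ m₄ = 932.25000
m₂² = 540.56250
g2 = m₄/m₂² − 3 = 1.72459 − 3 ≈ -1.275

-1.275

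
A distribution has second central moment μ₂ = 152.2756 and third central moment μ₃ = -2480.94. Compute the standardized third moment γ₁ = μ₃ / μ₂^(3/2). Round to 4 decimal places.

σ = √μ₂ = √152.2756 = 12.34000
σ³ = μ₂^(3/2) = 1879.08090
γ₁ = μ₃/σ³ = -2480.94 / 1879.08090 ≈ -1.3203

-1.3203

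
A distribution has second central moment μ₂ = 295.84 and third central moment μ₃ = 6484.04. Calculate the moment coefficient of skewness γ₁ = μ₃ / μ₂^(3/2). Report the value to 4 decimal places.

σ = √μ₂ = √295.84 = 17.20000
σ³ = μ₂^(3/2) = 5088.44800
γ₁ = μ₃/σ³ = 6484.04 / 5088.44800 ≈ 1.2743

1.2743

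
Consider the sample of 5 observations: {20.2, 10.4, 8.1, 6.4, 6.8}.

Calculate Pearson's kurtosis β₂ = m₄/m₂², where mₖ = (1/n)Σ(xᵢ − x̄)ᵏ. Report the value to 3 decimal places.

2.869

x̄ = 10.3800
Σ(xᵢ − x̄)² = 130.2880 ⇒ m₂ = 26.05760
Σ(xᵢ − x̄)⁴ = 9741.4095 ⇒ m₄ = 1948.28190
m₂² = 678.99852
β₂ = m₄/m₂² = 1948.28190 / 678.99852 ≈ 2.869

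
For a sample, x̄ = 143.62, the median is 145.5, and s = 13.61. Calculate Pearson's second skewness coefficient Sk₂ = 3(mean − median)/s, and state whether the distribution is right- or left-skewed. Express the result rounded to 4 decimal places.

-0.4144, left-skewed

Sk₂ = 3(143.62 − 145.5) / 13.61 = 3 × -1.8800 / 13.61
    = -5.6400 / 13.61 ≈ -0.4144
Sk₂ < 0 ⇒ mean < median ⇒ left-skewed (negative skew).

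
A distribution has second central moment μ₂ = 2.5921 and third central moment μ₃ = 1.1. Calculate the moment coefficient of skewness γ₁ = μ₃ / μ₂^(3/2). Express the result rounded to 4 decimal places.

σ = √μ₂ = √2.5921 = 1.61000
σ³ = μ₂^(3/2) = 4.17328
γ₁ = μ₃/σ³ = 1.1 / 4.17328 ≈ 0.2636

0.2636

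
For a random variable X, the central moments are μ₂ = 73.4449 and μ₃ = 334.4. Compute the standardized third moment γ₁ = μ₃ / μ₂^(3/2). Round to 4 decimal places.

σ = √μ₂ = √73.4449 = 8.57000
σ³ = μ₂^(3/2) = 629.42279
γ₁ = μ₃/σ³ = 334.4 / 629.42279 ≈ 0.5313

0.5313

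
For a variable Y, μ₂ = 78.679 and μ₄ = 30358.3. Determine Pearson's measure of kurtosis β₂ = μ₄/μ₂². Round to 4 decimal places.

μ₂² = 78.679² = 6190.38504
μ₄/μ₂² = 30358.3 / 6190.38504 = 4.90411
β₂ ≈ 4.9041

4.9041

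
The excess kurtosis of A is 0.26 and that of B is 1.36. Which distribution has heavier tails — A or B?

B

Higher excess kurtosis ⇒ heavier tails relative to the normal distribution.
0.26 vs 1.36: the larger is 1.36, so B has heavier tails.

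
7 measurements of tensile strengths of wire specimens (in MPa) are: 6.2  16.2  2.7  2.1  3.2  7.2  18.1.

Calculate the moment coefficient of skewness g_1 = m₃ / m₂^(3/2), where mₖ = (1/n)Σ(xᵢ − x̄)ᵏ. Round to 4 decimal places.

0.7258

x̄ = (6.2 + 16.2 + 2.7 + 2.1 + 3.2 + 7.2 + 18.1) / 7 = 7.9571
deviations (xᵢ − x̄): -1.7571, 8.2429, -5.2571, -5.8571, -4.7571, -0.7571, 10.1429
Σ(xᵢ − x̄)² = 259.0571 ⇒ m₂ = 259.0571/7 = 37.00816
Σ(xᵢ − x̄)³ = 1143.7849 ⇒ m₃ = 1143.7849/7 = 163.39784
m₂^(3/2) = 37.00816^(1.5) = 225.13670
g_1 = m₃ / m₂^(3/2) = 163.39784 / 225.13670 ≈ 0.7258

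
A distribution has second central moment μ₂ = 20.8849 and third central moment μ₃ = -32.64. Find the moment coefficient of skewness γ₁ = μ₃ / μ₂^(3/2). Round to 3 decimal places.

σ = √μ₂ = √20.8849 = 4.57000
σ³ = μ₂^(3/2) = 95.44399
γ₁ = μ₃/σ³ = -32.64 / 95.44399 ≈ -0.342

-0.342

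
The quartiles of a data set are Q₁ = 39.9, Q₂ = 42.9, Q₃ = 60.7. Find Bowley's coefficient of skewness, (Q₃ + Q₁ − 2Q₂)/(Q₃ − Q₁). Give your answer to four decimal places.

numerator: Q₃ + Q₁ − 2Q₂ = 60.7 + 39.9 − 2×42.9 = 14.8000
denominator: Q₃ − Q₁ = 60.7 − 39.9 = 20.8000
Bowley skewness = 14.8000 / 20.8000 ≈ 0.7115

0.7115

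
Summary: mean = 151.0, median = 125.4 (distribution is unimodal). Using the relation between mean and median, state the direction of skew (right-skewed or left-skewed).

mean − median = 151.0 − 125.4 = 25.6
mean > median ⇒ the longer tail is on the right ⇒ right-skewed (positively skewed).

right-skewed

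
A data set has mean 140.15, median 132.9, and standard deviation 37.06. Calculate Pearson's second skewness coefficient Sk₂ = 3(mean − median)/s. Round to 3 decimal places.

Sk₂ = 3(140.15 − 132.9) / 37.06 = 3 × 7.2500 / 37.06
    = 21.7500 / 37.06 ≈ 0.587

0.587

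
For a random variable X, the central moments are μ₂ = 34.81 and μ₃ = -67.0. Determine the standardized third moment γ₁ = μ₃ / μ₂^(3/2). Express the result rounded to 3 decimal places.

σ = √μ₂ = √34.81 = 5.90000
σ³ = μ₂^(3/2) = 205.37900
γ₁ = μ₃/σ³ = -67.0 / 205.37900 ≈ -0.326

-0.326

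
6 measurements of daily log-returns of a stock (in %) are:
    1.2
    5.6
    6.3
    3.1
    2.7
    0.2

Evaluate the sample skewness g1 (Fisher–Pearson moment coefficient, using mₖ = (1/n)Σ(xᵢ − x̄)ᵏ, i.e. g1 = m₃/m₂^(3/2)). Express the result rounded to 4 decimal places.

0.1586

x̄ = (1.2 + 5.6 + 6.3 + 3.1 + 2.7 + 0.2) / 6 = 3.1833
deviations (xᵢ − x̄): -1.9833, 2.4167, 3.1167, -0.0833, -0.4833, -2.9833
Σ(xᵢ − x̄)² = 28.6283 ⇒ m₂ = 28.6283/6 = 4.77139
Σ(xᵢ − x̄)³ = 9.9204 ⇒ m₃ = 9.9204/6 = 1.65341
m₂^(3/2) = 4.77139^(1.5) = 10.42239
g1 = m₃ / m₂^(3/2) = 1.65341 / 10.42239 ≈ 0.1586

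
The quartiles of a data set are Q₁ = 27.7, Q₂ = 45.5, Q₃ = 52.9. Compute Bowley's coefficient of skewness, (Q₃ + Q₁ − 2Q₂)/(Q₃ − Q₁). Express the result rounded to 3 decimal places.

-0.413

numerator: Q₃ + Q₁ − 2Q₂ = 52.9 + 27.7 − 2×45.5 = -10.4000
denominator: Q₃ − Q₁ = 52.9 − 27.7 = 25.2000
Bowley skewness = -10.4000 / 25.2000 ≈ -0.413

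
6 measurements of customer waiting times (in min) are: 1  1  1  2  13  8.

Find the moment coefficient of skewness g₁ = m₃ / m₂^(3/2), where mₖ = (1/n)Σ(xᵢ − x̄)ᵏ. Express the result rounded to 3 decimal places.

0.983

x̄ = (1 + 1 + 1 + 2 + 13 + 8) / 6 = 4.3333
deviations (xᵢ − x̄): -3.3333, -3.3333, -3.3333, -2.3333, 8.6667, 3.6667
Σ(xᵢ − x̄)² = 127.3333 ⇒ m₂ = 127.3333/6 = 21.22222
Σ(xᵢ − x̄)³ = 576.4444 ⇒ m₃ = 576.4444/6 = 96.07407
m₂^(3/2) = 21.22222^(1.5) = 97.76565
g₁ = m₃ / m₂^(3/2) = 96.07407 / 97.76565 ≈ 0.983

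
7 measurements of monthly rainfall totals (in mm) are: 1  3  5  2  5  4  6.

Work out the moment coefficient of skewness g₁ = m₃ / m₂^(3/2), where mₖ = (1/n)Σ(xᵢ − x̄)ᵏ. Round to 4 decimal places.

x̄ = (1 + 3 + 5 + 2 + 5 + 4 + 6) / 7 = 3.7143
deviations (xᵢ − x̄): -2.7143, -0.7143, 1.2857, -1.7143, 1.2857, 0.2857, 2.2857
Σ(xᵢ − x̄)² = 19.4286 ⇒ m₂ = 19.4286/7 = 2.77551
Σ(xᵢ − x̄)³ = -9.1837 ⇒ m₃ = -9.1837/7 = -1.31195
m₂^(3/2) = 2.77551^(1.5) = 4.62396
g₁ = m₃ / m₂^(3/2) = -1.31195 / 4.62396 ≈ -0.2837

-0.2837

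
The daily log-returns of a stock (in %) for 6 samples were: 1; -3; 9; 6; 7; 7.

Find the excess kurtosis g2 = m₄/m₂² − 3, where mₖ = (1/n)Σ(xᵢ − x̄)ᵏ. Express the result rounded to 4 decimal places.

x̄ = 4.5000
Σ(xᵢ − x̄)² = 103.5000 ⇒ m₂ = 17.25000
Σ(xᵢ − x̄)⁴ = 3807.3750 ⇒ m₄ = 634.56250
m₂² = 297.56250
g2 = m₄/m₂² − 3 = 2.13254 − 3 ≈ -0.8675

-0.8675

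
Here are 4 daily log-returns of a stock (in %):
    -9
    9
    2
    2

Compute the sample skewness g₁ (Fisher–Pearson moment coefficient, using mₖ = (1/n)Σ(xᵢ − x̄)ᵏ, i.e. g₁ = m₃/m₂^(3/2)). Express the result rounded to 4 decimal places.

x̄ = (-9 + 9 + 2 + 2) / 4 = 1.0000
deviations (xᵢ − x̄): -10.0000, 8.0000, 1.0000, 1.0000
Σ(xᵢ − x̄)² = 166.0000 ⇒ m₂ = 166.0000/4 = 41.50000
Σ(xᵢ − x̄)³ = -486.0000 ⇒ m₃ = -486.0000/4 = -121.50000
m₂^(3/2) = 41.50000^(1.5) = 267.34505
g₁ = m₃ / m₂^(3/2) = -121.50000 / 267.34505 ≈ -0.4545

-0.4545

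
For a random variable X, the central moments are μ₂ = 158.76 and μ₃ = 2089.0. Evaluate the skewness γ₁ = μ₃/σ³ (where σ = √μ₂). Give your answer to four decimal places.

σ = √μ₂ = √158.76 = 12.60000
σ³ = μ₂^(3/2) = 2000.37600
γ₁ = μ₃/σ³ = 2089.0 / 2000.37600 ≈ 1.0443

1.0443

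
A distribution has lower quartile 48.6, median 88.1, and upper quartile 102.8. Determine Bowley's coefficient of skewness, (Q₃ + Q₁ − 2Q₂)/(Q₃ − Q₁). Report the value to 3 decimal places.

-0.458

numerator: Q₃ + Q₁ − 2Q₂ = 102.8 + 48.6 − 2×88.1 = -24.8000
denominator: Q₃ − Q₁ = 102.8 − 48.6 = 54.2000
Bowley skewness = -24.8000 / 54.2000 ≈ -0.458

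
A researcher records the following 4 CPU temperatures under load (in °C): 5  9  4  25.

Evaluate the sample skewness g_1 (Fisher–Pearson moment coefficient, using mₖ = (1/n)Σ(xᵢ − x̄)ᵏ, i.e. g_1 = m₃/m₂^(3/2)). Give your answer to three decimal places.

x̄ = (5 + 9 + 4 + 25) / 4 = 10.7500
deviations (xᵢ − x̄): -5.7500, -1.7500, -6.7500, 14.2500
Σ(xᵢ − x̄)² = 284.7500 ⇒ m₂ = 284.7500/4 = 71.18750
Σ(xᵢ − x̄)³ = 2390.6250 ⇒ m₃ = 2390.6250/4 = 597.65625
m₂^(3/2) = 71.18750^(1.5) = 600.62805
g_1 = m₃ / m₂^(3/2) = 597.65625 / 600.62805 ≈ 0.995

0.995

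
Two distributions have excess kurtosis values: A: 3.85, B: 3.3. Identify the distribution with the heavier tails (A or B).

A

Higher excess kurtosis ⇒ heavier tails relative to the normal distribution.
3.85 vs 3.3: the larger is 3.85, so A has heavier tails.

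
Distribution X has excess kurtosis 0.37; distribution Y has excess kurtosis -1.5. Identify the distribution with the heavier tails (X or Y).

Higher excess kurtosis ⇒ heavier tails relative to the normal distribution.
0.37 vs -1.5: the larger is 0.37, so X has heavier tails. (X is leptokurtic — heavier-than-normal tails; the other is platykurtic.)

X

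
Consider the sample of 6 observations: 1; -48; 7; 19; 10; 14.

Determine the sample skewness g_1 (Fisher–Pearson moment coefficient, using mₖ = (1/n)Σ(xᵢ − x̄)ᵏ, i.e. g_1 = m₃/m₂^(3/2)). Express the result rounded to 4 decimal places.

x̄ = (1 - 48 + 7 + 19 + 10 + 14) / 6 = 0.5000
deviations (xᵢ − x̄): 0.5000, -48.5000, 6.5000, 18.5000, 9.5000, 13.5000
Σ(xᵢ − x̄)² = 3009.5000 ⇒ m₂ = 3009.5000/6 = 501.58333
Σ(xᵢ − x̄)³ = -104160.0000 ⇒ m₃ = -104160.0000/6 = -17360.00000
m₂^(3/2) = 501.58333^(1.5) = 11233.48852
g_1 = m₃ / m₂^(3/2) = -17360.00000 / 11233.48852 ≈ -1.5454

-1.5454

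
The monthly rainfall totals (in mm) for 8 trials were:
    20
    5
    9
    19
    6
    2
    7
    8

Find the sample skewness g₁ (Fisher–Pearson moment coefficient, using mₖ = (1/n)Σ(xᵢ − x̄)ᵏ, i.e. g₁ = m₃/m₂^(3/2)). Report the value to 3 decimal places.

0.792

x̄ = (20 + 5 + 9 + 19 + 6 + 2 + 7 + 8) / 8 = 9.5000
deviations (xᵢ − x̄): 10.5000, -4.5000, -0.5000, 9.5000, -3.5000, -7.5000, -2.5000, -1.5000
Σ(xᵢ − x̄)² = 298.0000 ⇒ m₂ = 298.0000/8 = 37.25000
Σ(xᵢ − x̄)³ = 1440.0000 ⇒ m₃ = 1440.0000/8 = 180.00000
m₂^(3/2) = 37.25000^(1.5) = 227.34710
g₁ = m₃ / m₂^(3/2) = 180.00000 / 227.34710 ≈ 0.792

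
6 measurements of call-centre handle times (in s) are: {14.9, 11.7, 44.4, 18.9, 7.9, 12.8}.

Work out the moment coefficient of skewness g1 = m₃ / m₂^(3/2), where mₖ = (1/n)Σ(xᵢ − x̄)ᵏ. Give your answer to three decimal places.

1.496

x̄ = (14.9 + 11.7 + 44.4 + 18.9 + 7.9 + 12.8) / 6 = 18.4333
deviations (xᵢ − x̄): -3.5333, -6.7333, 25.9667, 0.4667, -10.5333, -5.6333
Σ(xᵢ − x̄)² = 874.9933 ⇒ m₂ = 874.9933/6 = 145.83222
Σ(xᵢ − x̄)³ = 15811.7464 ⇒ m₃ = 15811.7464/6 = 2635.29107
m₂^(3/2) = 145.83222^(1.5) = 1761.08469
g1 = m₃ / m₂^(3/2) = 2635.29107 / 1761.08469 ≈ 1.496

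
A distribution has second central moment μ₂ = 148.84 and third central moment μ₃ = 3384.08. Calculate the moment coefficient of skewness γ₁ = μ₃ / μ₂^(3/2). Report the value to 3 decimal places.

σ = √μ₂ = √148.84 = 12.20000
σ³ = μ₂^(3/2) = 1815.84800
γ₁ = μ₃/σ³ = 3384.08 / 1815.84800 ≈ 1.864

1.864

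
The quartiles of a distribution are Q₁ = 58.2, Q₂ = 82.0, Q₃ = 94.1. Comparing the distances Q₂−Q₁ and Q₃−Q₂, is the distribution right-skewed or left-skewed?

Q₂ − Q₁ = 23.8;  Q₃ − Q₂ = 12.1
Q₂ − Q₁ > Q₃ − Q₂ ⇒ the lower half is more spread out ⇒ left-skewed.

left-skewed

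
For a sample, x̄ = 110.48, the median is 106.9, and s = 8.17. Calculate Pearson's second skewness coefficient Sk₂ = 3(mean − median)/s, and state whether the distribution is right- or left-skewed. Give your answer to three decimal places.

1.315, right-skewed

Sk₂ = 3(110.48 − 106.9) / 8.17 = 3 × 3.5800 / 8.17
    = 10.7400 / 8.17 ≈ 1.315
Sk₂ > 0 ⇒ mean > median ⇒ right-skewed (positive skew).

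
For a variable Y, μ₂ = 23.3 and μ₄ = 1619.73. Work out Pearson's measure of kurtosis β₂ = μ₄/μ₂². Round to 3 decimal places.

μ₂² = 23.3² = 542.89000
μ₄/μ₂² = 1619.73 / 542.89000 = 2.98353
β₂ ≈ 2.984

2.984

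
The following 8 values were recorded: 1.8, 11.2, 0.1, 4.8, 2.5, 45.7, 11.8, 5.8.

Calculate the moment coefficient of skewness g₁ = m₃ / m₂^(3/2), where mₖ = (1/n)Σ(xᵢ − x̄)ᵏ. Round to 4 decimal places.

1.9217

x̄ = (1.8 + 11.2 + 0.1 + 4.8 + 2.5 + 45.7 + 11.8 + 5.8) / 8 = 10.4625
deviations (xᵢ − x̄): -8.6625, 0.7375, -10.3625, -5.6625, -7.9625, 35.2375, 1.3375, -4.6625
Σ(xᵢ − x̄)² = 1543.6388 ⇒ m₂ = 1543.6388/8 = 192.95484
Σ(xᵢ − x̄)³ = 41206.0248 ⇒ m₃ = 41206.0248/8 = 5150.75310
m₂^(3/2) = 192.95484^(1.5) = 2680.30075
g₁ = m₃ / m₂^(3/2) = 5150.75310 / 2680.30075 ≈ 1.9217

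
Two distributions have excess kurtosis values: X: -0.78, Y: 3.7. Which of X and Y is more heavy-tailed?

Y

Higher excess kurtosis ⇒ heavier tails relative to the normal distribution.
-0.78 vs 3.7: the larger is 3.7, so Y has heavier tails. (Y is leptokurtic — heavier-than-normal tails; the other is platykurtic.)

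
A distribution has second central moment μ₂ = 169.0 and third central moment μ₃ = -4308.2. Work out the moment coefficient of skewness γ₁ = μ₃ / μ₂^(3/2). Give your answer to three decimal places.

σ = √μ₂ = √169.0 = 13.00000
σ³ = μ₂^(3/2) = 2197.00000
γ₁ = μ₃/σ³ = -4308.2 / 2197.00000 ≈ -1.961

-1.961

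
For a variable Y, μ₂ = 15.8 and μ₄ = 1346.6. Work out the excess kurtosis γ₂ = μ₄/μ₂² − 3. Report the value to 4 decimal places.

2.3942

μ₂² = 15.8² = 249.64000
μ₄/μ₂² = 1346.6 / 249.64000 = 5.39417
γ₂ = 5.39417 − 3 ≈ 2.3942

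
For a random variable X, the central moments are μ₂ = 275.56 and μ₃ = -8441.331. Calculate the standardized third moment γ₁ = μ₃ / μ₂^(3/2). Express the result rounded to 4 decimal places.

σ = √μ₂ = √275.56 = 16.60000
σ³ = μ₂^(3/2) = 4574.29600
γ₁ = μ₃/σ³ = -8441.331 / 4574.29600 ≈ -1.8454

-1.8454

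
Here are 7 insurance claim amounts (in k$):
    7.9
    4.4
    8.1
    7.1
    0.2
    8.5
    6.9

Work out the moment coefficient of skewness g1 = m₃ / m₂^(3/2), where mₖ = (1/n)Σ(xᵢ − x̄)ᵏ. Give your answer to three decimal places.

-1.329

x̄ = (7.9 + 4.4 + 8.1 + 7.1 + 0.2 + 8.5 + 6.9) / 7 = 6.1571
deviations (xᵢ − x̄): 1.7429, -1.7571, 1.9429, 0.9429, -5.9571, 2.3429, 0.7429
Σ(xᵢ − x̄)² = 52.3171 ⇒ m₂ = 52.3171/7 = 7.47388
Σ(xᵢ − x̄)³ = -190.0940 ⇒ m₃ = -190.0940/7 = -27.15628
m₂^(3/2) = 7.47388^(1.5) = 20.43238
g1 = m₃ / m₂^(3/2) = -27.15628 / 20.43238 ≈ -1.329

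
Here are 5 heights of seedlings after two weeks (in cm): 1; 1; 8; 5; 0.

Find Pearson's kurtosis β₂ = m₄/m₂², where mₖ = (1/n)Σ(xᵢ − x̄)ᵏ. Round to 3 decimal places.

x̄ = 3.0000
Σ(xᵢ − x̄)² = 46.0000 ⇒ m₂ = 9.20000
Σ(xᵢ − x̄)⁴ = 754.0000 ⇒ m₄ = 150.80000
m₂² = 84.64000
β₂ = m₄/m₂² = 150.80000 / 84.64000 ≈ 1.782

1.782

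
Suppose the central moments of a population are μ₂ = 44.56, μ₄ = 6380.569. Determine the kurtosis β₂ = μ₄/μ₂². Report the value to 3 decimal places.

3.213

μ₂² = 44.56² = 1985.59360
μ₄/μ₂² = 6380.569 / 1985.59360 = 3.21343
β₂ ≈ 3.213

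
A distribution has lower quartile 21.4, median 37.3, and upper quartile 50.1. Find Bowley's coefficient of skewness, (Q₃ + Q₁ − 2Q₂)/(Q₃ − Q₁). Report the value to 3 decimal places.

numerator: Q₃ + Q₁ − 2Q₂ = 50.1 + 21.4 − 2×37.3 = -3.1000
denominator: Q₃ − Q₁ = 50.1 − 21.4 = 28.7000
Bowley skewness = -3.1000 / 28.7000 ≈ -0.108

-0.108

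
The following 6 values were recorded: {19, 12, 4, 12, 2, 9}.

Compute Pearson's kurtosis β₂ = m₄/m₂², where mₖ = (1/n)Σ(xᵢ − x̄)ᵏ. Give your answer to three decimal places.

2.031

x̄ = 9.6667
Σ(xᵢ − x̄)² = 189.3333 ⇒ m₂ = 31.55556
Σ(xᵢ − x̄)⁴ = 12133.7778 ⇒ m₄ = 2022.29630
m₂² = 995.75309
β₂ = m₄/m₂² = 2022.29630 / 995.75309 ≈ 2.031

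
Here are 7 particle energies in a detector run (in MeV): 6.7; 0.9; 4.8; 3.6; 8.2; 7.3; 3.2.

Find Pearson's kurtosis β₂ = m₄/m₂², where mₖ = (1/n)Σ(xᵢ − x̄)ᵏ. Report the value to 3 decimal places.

x̄ = 4.9571
Σ(xᵢ − x̄)² = 40.4571 ⇒ m₂ = 5.77959
Σ(xᵢ − x̄)⁴ = 433.8154 ⇒ m₄ = 61.97363
m₂² = 33.40368
β₂ = m₄/m₂² = 61.97363 / 33.40368 ≈ 1.855

1.855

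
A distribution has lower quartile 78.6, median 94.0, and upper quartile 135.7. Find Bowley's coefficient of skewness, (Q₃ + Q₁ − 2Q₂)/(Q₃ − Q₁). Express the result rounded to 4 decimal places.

0.4606

numerator: Q₃ + Q₁ − 2Q₂ = 135.7 + 78.6 − 2×94.0 = 26.3000
denominator: Q₃ − Q₁ = 135.7 − 78.6 = 57.1000
Bowley skewness = 26.3000 / 57.1000 ≈ 0.4606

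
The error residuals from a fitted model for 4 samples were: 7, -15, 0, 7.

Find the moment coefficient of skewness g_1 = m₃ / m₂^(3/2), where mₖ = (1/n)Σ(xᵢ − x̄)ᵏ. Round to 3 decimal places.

x̄ = (7 - 15 + 0 + 7) / 4 = -0.2500
deviations (xᵢ − x̄): 7.2500, -14.7500, 0.2500, 7.2500
Σ(xᵢ − x̄)² = 322.7500 ⇒ m₂ = 322.7500/4 = 80.68750
Σ(xᵢ − x̄)³ = -2446.8750 ⇒ m₃ = -2446.8750/4 = -611.71875
m₂^(3/2) = 80.68750^(1.5) = 724.78532
g_1 = m₃ / m₂^(3/2) = -611.71875 / 724.78532 ≈ -0.844

-0.844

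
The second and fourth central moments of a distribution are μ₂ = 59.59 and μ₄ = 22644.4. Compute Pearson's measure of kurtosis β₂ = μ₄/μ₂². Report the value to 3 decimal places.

6.377

μ₂² = 59.59² = 3550.96810
μ₄/μ₂² = 22644.4 / 3550.96810 = 6.37697
β₂ ≈ 6.377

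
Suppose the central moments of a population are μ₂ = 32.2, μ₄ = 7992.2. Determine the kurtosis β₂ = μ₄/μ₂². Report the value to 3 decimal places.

7.708

μ₂² = 32.2² = 1036.84000
μ₄/μ₂² = 7992.2 / 1036.84000 = 7.70823
β₂ ≈ 7.708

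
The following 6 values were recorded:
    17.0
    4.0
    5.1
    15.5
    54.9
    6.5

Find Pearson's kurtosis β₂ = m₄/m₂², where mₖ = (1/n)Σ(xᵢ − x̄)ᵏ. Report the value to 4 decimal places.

3.6297

x̄ = 17.1667
Σ(xᵢ − x̄)² = 1859.3533 ⇒ m₂ = 309.89222
Σ(xᵢ − x̄)⁴ = 2091426.9246 ⇒ m₄ = 348571.15411
m₂² = 96033.18939
β₂ = m₄/m₂² = 348571.15411 / 96033.18939 ≈ 3.6297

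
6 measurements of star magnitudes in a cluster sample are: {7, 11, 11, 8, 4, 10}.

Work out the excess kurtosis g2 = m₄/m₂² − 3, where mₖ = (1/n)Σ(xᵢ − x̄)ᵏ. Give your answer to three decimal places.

x̄ = 8.5000
Σ(xᵢ − x̄)² = 37.5000 ⇒ m₂ = 6.25000
Σ(xᵢ − x̄)⁴ = 498.3750 ⇒ m₄ = 83.06250
m₂² = 39.06250
g2 = m₄/m₂² − 3 = 2.12640 − 3 ≈ -0.874

-0.874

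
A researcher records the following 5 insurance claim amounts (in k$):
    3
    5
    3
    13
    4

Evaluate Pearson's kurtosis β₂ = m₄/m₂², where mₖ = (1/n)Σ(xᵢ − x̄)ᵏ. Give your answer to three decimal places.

x̄ = 5.6000
Σ(xᵢ − x̄)² = 71.2000 ⇒ m₂ = 14.24000
Σ(xᵢ − x̄)⁴ = 3096.7360 ⇒ m₄ = 619.34720
m₂² = 202.77760
β₂ = m₄/m₂² = 619.34720 / 202.77760 ≈ 3.054

3.054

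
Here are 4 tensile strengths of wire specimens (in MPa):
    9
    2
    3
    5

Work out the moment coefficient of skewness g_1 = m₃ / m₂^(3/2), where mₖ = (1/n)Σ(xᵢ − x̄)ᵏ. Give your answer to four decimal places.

x̄ = (9 + 2 + 3 + 5) / 4 = 4.7500
deviations (xᵢ − x̄): 4.2500, -2.7500, -1.7500, 0.2500
Σ(xᵢ − x̄)² = 28.7500 ⇒ m₂ = 28.7500/4 = 7.18750
Σ(xᵢ − x̄)³ = 50.6250 ⇒ m₃ = 50.6250/4 = 12.65625
m₂^(3/2) = 7.18750^(1.5) = 19.26934
g_1 = m₃ / m₂^(3/2) = 12.65625 / 19.26934 ≈ 0.6568

0.6568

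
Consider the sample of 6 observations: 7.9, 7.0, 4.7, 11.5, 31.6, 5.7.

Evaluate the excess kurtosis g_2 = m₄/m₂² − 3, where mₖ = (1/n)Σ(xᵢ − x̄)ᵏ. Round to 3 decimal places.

0.818

x̄ = 11.4000
Σ(xᵢ − x̄)² = 517.0400 ⇒ m₂ = 86.17333
Σ(xᵢ − x̄)⁴ = 170092.2260 ⇒ m₄ = 28348.70433
m₂² = 7425.84338
g_2 = m₄/m₂² − 3 = 3.81757 − 3 ≈ 0.818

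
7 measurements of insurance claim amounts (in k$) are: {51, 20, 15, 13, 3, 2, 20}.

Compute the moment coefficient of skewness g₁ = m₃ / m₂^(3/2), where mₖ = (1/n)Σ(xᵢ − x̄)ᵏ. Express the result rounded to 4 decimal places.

x̄ = (51 + 20 + 15 + 13 + 3 + 2 + 20) / 7 = 17.7143
deviations (xᵢ − x̄): 33.2857, 2.2857, -2.7143, -4.7143, -14.7143, -15.7143, 2.2857
Σ(xᵢ − x̄)² = 1611.4286 ⇒ m₂ = 1611.4286/7 = 230.20408
Σ(xᵢ − x̄)³ = 29711.3878 ⇒ m₃ = 29711.3878/7 = 4244.48397
m₂^(3/2) = 230.20408^(1.5) = 3492.76631
g₁ = m₃ / m₂^(3/2) = 4244.48397 / 3492.76631 ≈ 1.2152

1.2152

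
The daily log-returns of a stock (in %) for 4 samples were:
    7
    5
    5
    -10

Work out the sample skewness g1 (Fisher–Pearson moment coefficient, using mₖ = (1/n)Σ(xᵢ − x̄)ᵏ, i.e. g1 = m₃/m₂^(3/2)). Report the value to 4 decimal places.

-1.1041

x̄ = (7 + 5 + 5 - 10) / 4 = 1.7500
deviations (xᵢ − x̄): 5.2500, 3.2500, 3.2500, -11.7500
Σ(xᵢ − x̄)² = 186.7500 ⇒ m₂ = 186.7500/4 = 46.68750
Σ(xᵢ − x̄)³ = -1408.8750 ⇒ m₃ = -1408.8750/4 = -352.21875
m₂^(3/2) = 46.68750^(1.5) = 319.00753
g1 = m₃ / m₂^(3/2) = -352.21875 / 319.00753 ≈ -1.1041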